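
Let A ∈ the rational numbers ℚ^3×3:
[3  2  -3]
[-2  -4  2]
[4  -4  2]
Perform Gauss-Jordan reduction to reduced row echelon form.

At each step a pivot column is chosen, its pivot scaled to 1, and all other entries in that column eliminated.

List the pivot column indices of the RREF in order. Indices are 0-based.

pivot columns: 0, 1, 2

pivot(0,0)=3: scale R0 → (1, 2/3, -1)
  clear (1,0): R1 −= (-2)R0 → (0, -8/3, 0)
  clear (2,0): R2 −= (4)R0 → (0, -20/3, 6)
pivot(1,1)=-8/3: scale R1 → (0, 1, 0)
  clear (0,1): R0 −= (2/3)R1 → (1, 0, -1)
  clear (2,1): R2 −= (-20/3)R1 → (0, 0, 6)
pivot(2,2)=6: scale R2 → (0, 0, 1)
  clear (0,2): R0 −= (-1)R2 → (1, 0, 0)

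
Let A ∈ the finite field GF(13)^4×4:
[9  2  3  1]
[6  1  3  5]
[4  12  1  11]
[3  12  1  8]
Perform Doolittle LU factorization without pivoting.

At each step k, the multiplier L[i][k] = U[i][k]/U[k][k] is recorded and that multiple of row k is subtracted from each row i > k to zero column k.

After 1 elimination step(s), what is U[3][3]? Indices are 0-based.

U[3][3] = 12

k=0: U[0][0]=9
  eliminate (1,0): mult=5, new row 1: (0, 4, 1, 0); set L[1][0]=5
  eliminate (2,0): mult=12, new row 2: (0, 1, 4, 12); set L[2][0]=12
  eliminate (3,0): mult=9, new row 3: (0, 7, 0, 12); set L[3][0]=9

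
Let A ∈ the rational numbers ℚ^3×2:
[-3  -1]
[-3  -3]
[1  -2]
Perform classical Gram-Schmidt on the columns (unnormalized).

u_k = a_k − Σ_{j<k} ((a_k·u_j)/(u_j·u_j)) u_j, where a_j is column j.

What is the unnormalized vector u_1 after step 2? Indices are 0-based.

u_1 = (11/19, -27/19, -48/19)

Step 1: u_0 = a_0 = (-3, -3, 1).
Step 2: u_1 = a_1 − (10/19)·u_0 = (11/19, -27/19, -48/19).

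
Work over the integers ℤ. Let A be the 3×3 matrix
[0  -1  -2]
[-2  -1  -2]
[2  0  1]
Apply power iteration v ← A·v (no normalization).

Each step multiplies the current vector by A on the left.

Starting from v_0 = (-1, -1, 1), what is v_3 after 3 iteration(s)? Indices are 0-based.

v_0 = (-1, -1, 1).
v_1 = A·v_0 = (-1, 1, -1).
v_2 = A·v_1 = (1, 3, -3).
v_3 = A·v_2 = (3, 1, -1).

v_3 = (3, 1, -1)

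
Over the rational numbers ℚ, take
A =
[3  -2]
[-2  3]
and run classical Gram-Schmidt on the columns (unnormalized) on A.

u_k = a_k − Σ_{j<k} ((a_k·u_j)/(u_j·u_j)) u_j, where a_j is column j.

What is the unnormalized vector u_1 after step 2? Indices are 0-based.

Step 1: u_0 = a_0 = (3, -2).
Step 2: u_1 = a_1 − (-12/13)·u_0 = (10/13, 15/13).

u_1 = (10/13, 15/13)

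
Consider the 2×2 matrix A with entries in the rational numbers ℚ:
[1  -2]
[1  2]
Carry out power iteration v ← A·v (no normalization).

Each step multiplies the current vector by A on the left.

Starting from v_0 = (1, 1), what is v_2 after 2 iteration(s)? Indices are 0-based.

v_0 = (1, 1).
v_1 = A·v_0 = (-1, 3).
v_2 = A·v_1 = (-7, 5).

v_2 = (-7, 5)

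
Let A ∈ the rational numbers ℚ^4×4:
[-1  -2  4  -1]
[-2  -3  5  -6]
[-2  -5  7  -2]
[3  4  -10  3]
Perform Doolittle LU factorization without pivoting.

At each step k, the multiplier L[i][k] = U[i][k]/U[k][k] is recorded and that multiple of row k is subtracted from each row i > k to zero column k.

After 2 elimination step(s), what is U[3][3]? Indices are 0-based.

U[3][3] = -8

Step 1: pivot at (0,0) is -1.
  row1 ← row1 − (2)·row0  ⇒  L[1][0]=2, U row1=(0, 1, -3, -4)
  row2 ← row2 − (2)·row0  ⇒  L[2][0]=2, U row2=(0, -1, -1, 0)
  row3 ← row3 − (-3)·row0  ⇒  L[3][0]=-3, U row3=(0, -2, 2, 0)
Step 2: pivot at (1,1) is 1.
  row2 ← row2 − (-1)·row1  ⇒  L[2][1]=-1, U row2=(0, 0, -4, -4)
  row3 ← row3 − (-2)·row1  ⇒  L[3][1]=-2, U row3=(0, 0, -4, -8)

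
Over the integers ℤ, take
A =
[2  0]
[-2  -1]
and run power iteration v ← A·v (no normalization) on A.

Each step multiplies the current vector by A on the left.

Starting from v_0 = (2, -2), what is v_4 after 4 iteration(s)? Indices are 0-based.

v_0 = (2, -2).
v_1 = A·v_0 = (4, -2).
v_2 = A·v_1 = (8, -6).
v_3 = A·v_2 = (16, -10).
v_4 = A·v_3 = (32, -22).

v_4 = (32, -22)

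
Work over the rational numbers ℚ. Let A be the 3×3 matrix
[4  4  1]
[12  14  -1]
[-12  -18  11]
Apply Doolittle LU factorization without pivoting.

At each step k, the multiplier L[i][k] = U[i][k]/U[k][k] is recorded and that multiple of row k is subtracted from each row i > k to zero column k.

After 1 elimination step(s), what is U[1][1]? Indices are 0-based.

Step 1: pivot at (0,0) is 4.
  row1 ← row1 − (3)·row0  ⇒  L[1][0]=3, U row1=(0, 2, -4)
  row2 ← row2 − (-3)·row0  ⇒  L[2][0]=-3, U row2=(0, -6, 14)

U[1][1] = 2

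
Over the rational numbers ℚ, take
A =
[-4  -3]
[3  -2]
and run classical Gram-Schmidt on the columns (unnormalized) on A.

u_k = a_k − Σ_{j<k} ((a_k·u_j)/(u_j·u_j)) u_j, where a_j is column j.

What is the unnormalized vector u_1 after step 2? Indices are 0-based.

u_1 = (-51/25, -68/25)

Step 1: u_0 = a_0 = (-4, 3).
Step 2: u_1 = a_1 − (6/25)·u_0 = (-51/25, -68/25).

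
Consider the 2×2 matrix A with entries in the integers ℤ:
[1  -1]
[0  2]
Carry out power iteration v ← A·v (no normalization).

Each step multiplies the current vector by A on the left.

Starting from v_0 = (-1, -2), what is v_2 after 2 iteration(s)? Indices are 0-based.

v_0 = (-1, -2).
v_1 = A·v_0 = (1, -4).
v_2 = A·v_1 = (5, -8).

v_2 = (5, -8)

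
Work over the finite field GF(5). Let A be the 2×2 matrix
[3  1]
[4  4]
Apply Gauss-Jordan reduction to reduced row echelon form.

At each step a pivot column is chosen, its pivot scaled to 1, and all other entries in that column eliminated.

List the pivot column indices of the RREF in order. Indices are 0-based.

[1] R0 /= 3  ⇒  (1, 2)
     R1 -= 4·R0  ⇒  (0, 1)
[2] R1 /= 1  ⇒  (0, 1)
     R0 -= 2·R1  ⇒  (1, 0)

pivot columns: 0, 1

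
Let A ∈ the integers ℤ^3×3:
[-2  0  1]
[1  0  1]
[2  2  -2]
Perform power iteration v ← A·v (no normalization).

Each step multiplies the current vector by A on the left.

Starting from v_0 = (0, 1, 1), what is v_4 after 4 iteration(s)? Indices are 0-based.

v_0 = (0, 1, 1).
v_1 = A·v_0 = (1, 1, 0).
v_2 = A·v_1 = (-2, 1, 4).
v_3 = A·v_2 = (8, 2, -10).
v_4 = A·v_3 = (-26, -2, 40).

v_4 = (-26, -2, 40)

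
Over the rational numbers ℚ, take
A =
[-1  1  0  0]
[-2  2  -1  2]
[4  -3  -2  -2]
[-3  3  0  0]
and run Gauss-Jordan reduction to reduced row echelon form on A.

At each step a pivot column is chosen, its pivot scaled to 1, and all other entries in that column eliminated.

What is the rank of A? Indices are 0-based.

[1] R0 /= -1  ⇒  (1, -1, 0, 0)
     R1 -= -2·R0  ⇒  (0, 0, -1, 2)
     R2 -= 4·R0  ⇒  (0, 1, -2, -2)
     R3 -= -3·R0  ⇒  (0, 0, 0, 0)
[2] R1 <-> R2
[2] R1 /= 1  ⇒  (0, 1, -2, -2)
     R0 -= -1·R1  ⇒  (1, 0, -2, -2)
[3] R2 /= -1  ⇒  (0, 0, 1, -2)
     R0 -= -2·R2  ⇒  (1, 0, 0, -6)
     R1 -= -2·R2  ⇒  (0, 1, 0, -6)
column 3 empty below row 3

rank = 3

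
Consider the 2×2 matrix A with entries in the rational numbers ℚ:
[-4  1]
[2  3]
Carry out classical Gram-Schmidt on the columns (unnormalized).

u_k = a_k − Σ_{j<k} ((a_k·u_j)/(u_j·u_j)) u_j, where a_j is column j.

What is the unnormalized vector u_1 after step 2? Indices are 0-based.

u_1 = (7/5, 14/5)

Step 1: u_0 = a_0 = (-4, 2).
Step 2: u_1 = a_1 − (1/10)·u_0 = (7/5, 14/5).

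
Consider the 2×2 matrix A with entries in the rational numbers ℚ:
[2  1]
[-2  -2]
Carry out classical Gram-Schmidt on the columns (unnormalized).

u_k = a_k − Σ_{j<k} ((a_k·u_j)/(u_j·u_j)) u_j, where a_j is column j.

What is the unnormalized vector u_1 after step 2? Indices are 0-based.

Step 1: u_0 = a_0 = (2, -2).
Step 2: u_1 = a_1 − (3/4)·u_0 = (-1/2, -1/2).

u_1 = (-1/2, -1/2)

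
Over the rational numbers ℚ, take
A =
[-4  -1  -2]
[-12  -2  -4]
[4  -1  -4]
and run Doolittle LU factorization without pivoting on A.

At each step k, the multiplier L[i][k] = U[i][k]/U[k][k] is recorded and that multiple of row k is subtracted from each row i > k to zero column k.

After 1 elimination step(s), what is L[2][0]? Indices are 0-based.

Step 1: pivot at (0,0) is -4.
  row1 ← row1 − (3)·row0  ⇒  L[1][0]=3, U row1=(0, 1, 2)
  row2 ← row2 − (-1)·row0  ⇒  L[2][0]=-1, U row2=(0, -2, -6)

L[2][0] = -1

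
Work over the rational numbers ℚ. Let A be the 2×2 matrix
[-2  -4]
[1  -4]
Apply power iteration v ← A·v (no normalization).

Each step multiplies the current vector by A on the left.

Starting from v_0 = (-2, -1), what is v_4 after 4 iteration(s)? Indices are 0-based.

v_4 = (0, 144)

v_0 = (-2, -1).
v_1 = A·v_0 = (8, 2).
v_2 = A·v_1 = (-24, 0).
v_3 = A·v_2 = (48, -24).
v_4 = A·v_3 = (0, 144).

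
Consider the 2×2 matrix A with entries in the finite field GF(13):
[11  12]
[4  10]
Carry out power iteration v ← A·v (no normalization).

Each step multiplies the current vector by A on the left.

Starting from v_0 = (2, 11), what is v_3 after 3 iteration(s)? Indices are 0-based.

v_3 = (5, 6)

v_0 = (2, 11).
v_1 = A·v_0 = (11, 1).
v_2 = A·v_1 = (3, 2).
v_3 = A·v_2 = (5, 6).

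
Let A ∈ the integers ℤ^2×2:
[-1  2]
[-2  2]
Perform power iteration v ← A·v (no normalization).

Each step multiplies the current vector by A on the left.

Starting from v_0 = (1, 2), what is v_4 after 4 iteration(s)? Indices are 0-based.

v_0 = (1, 2).
v_1 = A·v_0 = (3, 2).
v_2 = A·v_1 = (1, -2).
v_3 = A·v_2 = (-5, -6).
v_4 = A·v_3 = (-7, -2).

v_4 = (-7, -2)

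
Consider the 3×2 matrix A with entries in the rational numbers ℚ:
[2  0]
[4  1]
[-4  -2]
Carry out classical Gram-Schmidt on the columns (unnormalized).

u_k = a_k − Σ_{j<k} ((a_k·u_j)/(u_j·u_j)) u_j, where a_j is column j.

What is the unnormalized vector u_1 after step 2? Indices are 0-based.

u_1 = (-2/3, -1/3, -2/3)

Step 1: u_0 = a_0 = (2, 4, -4).
Step 2: u_1 = a_1 − (1/3)·u_0 = (-2/3, -1/3, -2/3).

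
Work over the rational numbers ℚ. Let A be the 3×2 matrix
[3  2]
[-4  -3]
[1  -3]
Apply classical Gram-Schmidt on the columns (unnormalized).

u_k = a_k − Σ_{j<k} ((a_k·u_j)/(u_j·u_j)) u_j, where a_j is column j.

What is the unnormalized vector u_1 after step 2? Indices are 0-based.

Step 1: u_0 = a_0 = (3, -4, 1).
Step 2: u_1 = a_1 − (15/26)·u_0 = (7/26, -9/13, -93/26).

u_1 = (7/26, -9/13, -93/26)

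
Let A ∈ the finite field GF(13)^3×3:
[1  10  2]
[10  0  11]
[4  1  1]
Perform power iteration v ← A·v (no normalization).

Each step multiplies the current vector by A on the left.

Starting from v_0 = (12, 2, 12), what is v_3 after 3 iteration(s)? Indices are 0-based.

v_0 = (12, 2, 12).
v_1 = A·v_0 = (4, 5, 10).
v_2 = A·v_1 = (9, 7, 5).
v_3 = A·v_2 = (11, 2, 9).

v_3 = (11, 2, 9)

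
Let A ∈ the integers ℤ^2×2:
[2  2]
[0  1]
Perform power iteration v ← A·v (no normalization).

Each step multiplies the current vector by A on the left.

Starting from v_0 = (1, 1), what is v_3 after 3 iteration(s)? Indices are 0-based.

v_0 = (1, 1).
v_1 = A·v_0 = (4, 1).
v_2 = A·v_1 = (10, 1).
v_3 = A·v_2 = (22, 1).

v_3 = (22, 1)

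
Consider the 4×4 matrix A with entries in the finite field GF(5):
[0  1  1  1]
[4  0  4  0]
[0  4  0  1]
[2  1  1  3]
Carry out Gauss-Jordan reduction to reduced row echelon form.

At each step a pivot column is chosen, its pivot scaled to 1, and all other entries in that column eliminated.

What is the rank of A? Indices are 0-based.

rank = 4

pivot(0,0): swap R0↔R1
pivot(0,0)=4: scale R0 → (1, 0, 1, 0)
  clear (3,0): R3 −= (2)R0 → (0, 1, 4, 3)
pivot(1,1)=1: scale R1 → (0, 1, 1, 1)
  clear (2,1): R2 −= (4)R1 → (0, 0, 1, 2)
  clear (3,1): R3 −= (1)R1 → (0, 0, 3, 2)
pivot(2,2)=1: scale R2 → (0, 0, 1, 2)
  clear (0,2): R0 −= (1)R2 → (1, 0, 0, 3)
  clear (1,2): R1 −= (1)R2 → (0, 1, 0, 4)
  clear (3,2): R3 −= (3)R2 → (0, 0, 0, 1)
pivot(3,3)=1: scale R3 → (0, 0, 0, 1)
  clear (0,3): R0 −= (3)R3 → (1, 0, 0, 0)
  clear (1,3): R1 −= (4)R3 → (0, 1, 0, 0)
  clear (2,3): R2 −= (2)R3 → (0, 0, 1, 0)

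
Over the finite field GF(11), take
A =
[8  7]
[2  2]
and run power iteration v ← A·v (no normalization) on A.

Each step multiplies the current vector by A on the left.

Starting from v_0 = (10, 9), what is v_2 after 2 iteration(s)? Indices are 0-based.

v_2 = (2, 10)

v_0 = (10, 9).
v_1 = A·v_0 = (0, 5).
v_2 = A·v_1 = (2, 10).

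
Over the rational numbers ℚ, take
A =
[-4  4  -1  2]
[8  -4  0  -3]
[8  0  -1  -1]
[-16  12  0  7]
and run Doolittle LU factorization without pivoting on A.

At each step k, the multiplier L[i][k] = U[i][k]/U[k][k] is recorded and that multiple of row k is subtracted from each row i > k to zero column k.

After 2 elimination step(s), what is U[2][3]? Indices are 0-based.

Step 1: pivot at (0,0) is -4.
  row1 ← row1 − (-2)·row0  ⇒  L[1][0]=-2, U row1=(0, 4, -2, 1)
  row2 ← row2 − (-2)·row0  ⇒  L[2][0]=-2, U row2=(0, 8, -3, 3)
  row3 ← row3 − (4)·row0  ⇒  L[3][0]=4, U row3=(0, -4, 4, -1)
Step 2: pivot at (1,1) is 4.
  row2 ← row2 − (2)·row1  ⇒  L[2][1]=2, U row2=(0, 0, 1, 1)
  row3 ← row3 − (-1)·row1  ⇒  L[3][1]=-1, U row3=(0, 0, 2, 0)

U[2][3] = 1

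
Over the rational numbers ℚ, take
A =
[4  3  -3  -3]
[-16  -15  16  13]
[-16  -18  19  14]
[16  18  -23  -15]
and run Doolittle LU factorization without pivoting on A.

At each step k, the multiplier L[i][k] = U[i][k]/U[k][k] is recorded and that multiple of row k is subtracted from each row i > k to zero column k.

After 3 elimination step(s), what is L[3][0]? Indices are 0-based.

L[3][0] = 4

[col 0] pivot 4
  R1 -= -4*R0 → (0, -3, 4, 1)  (L[1][0] := -4)
  R2 -= -4*R0 → (0, -6, 7, 2)  (L[2][0] := -4)
  R3 -= 4*R0 → (0, 6, -11, -3)  (L[3][0] := 4)
[col 1] pivot -3
  R2 -= 2*R1 → (0, 0, -1, 0)  (L[2][1] := 2)
  R3 -= -2*R1 → (0, 0, -3, -1)  (L[3][1] := -2)
[col 2] pivot -1
  R3 -= 3*R2 → (0, 0, 0, -1)  (L[3][2] := 3)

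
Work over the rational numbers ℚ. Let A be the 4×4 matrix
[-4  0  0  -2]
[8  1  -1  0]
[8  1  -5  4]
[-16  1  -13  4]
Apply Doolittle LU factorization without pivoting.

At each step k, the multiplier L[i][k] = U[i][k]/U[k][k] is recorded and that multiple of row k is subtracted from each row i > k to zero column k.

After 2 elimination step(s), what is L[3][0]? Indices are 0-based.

L[3][0] = 4

k=0: U[0][0]=-4
  eliminate (1,0): mult=-2, new row 1: (0, 1, -1, -4); set L[1][0]=-2
  eliminate (2,0): mult=-2, new row 2: (0, 1, -5, 0); set L[2][0]=-2
  eliminate (3,0): mult=4, new row 3: (0, 1, -13, 12); set L[3][0]=4
k=1: U[1][1]=1
  eliminate (2,1): mult=1, new row 2: (0, 0, -4, 4); set L[2][1]=1
  eliminate (3,1): mult=1, new row 3: (0, 0, -12, 16); set L[3][1]=1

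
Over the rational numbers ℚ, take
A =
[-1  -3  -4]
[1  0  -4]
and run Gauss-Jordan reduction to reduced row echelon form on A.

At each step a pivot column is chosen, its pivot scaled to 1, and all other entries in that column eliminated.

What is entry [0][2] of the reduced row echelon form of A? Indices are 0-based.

pivot(0,0)=-1: scale R0 → (1, 3, 4)
  clear (1,0): R1 −= (1)R0 → (0, -3, -8)
pivot(1,1)=-3: scale R1 → (0, 1, 8/3)
  clear (0,1): R0 −= (3)R1 → (1, 0, -4)

M[0][2] = -4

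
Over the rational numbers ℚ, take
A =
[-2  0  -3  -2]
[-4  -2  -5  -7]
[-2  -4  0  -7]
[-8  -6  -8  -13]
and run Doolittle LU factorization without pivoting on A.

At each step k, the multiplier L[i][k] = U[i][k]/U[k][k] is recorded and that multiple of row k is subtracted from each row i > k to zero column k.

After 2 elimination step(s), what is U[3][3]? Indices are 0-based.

k=0: U[0][0]=-2
  eliminate (1,0): mult=2, new row 1: (0, -2, 1, -3); set L[1][0]=2
  eliminate (2,0): mult=1, new row 2: (0, -4, 3, -5); set L[2][0]=1
  eliminate (3,0): mult=4, new row 3: (0, -6, 4, -5); set L[3][0]=4
k=1: U[1][1]=-2
  eliminate (2,1): mult=2, new row 2: (0, 0, 1, 1); set L[2][1]=2
  eliminate (3,1): mult=3, new row 3: (0, 0, 1, 4); set L[3][1]=3

U[3][3] = 4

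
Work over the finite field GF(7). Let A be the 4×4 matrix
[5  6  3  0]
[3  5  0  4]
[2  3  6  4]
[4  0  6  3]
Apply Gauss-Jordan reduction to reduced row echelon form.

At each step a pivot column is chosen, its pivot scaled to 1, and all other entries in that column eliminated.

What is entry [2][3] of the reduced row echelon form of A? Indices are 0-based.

pivot(0,0)=5: scale R0 → (1, 4, 2, 0)
  clear (1,0): R1 −= (3)R0 → (0, 0, 1, 4)
  clear (2,0): R2 −= (2)R0 → (0, 2, 2, 4)
  clear (3,0): R3 −= (4)R0 → (0, 5, 5, 3)
pivot(1,1): swap R1↔R2
pivot(1,1)=2: scale R1 → (0, 1, 1, 2)
  clear (0,1): R0 −= (4)R1 → (1, 0, 5, 6)
  clear (3,1): R3 −= (5)R1 → (0, 0, 0, 0)
pivot(2,2)=1: scale R2 → (0, 0, 1, 4)
  clear (0,2): R0 −= (5)R2 → (1, 0, 0, 0)
  clear (1,2): R1 −= (1)R2 → (0, 1, 0, 5)
col 3: no nonzero at/below row 3; advance.

M[2][3] = 4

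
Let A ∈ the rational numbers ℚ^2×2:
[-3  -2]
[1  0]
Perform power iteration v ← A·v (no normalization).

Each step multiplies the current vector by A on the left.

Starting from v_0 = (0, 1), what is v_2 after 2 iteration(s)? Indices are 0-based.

v_2 = (6, -2)

v_0 = (0, 1).
v_1 = A·v_0 = (-2, 0).
v_2 = A·v_1 = (6, -2).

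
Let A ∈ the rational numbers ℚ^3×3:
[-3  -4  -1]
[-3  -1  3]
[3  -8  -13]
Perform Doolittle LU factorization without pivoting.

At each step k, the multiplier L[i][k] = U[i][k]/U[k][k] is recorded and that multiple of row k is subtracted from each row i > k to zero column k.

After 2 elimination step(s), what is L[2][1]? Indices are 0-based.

L[2][1] = -4

k=0: U[0][0]=-3
  eliminate (1,0): mult=1, new row 1: (0, 3, 4); set L[1][0]=1
  eliminate (2,0): mult=-1, new row 2: (0, -12, -14); set L[2][0]=-1
k=1: U[1][1]=3
  eliminate (2,1): mult=-4, new row 2: (0, 0, 2); set L[2][1]=-4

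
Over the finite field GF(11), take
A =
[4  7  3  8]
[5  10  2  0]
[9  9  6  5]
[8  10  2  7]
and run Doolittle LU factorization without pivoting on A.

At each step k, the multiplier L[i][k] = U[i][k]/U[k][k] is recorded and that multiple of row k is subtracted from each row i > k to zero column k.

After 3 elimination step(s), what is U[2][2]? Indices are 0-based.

[col 0] pivot 4
  R1 -= 4*R0 → (0, 4, 1, 1)  (L[1][0] := 4)
  R2 -= 5*R0 → (0, 7, 2, 9)  (L[2][0] := 5)
  R3 -= 2*R0 → (0, 7, 7, 2)  (L[3][0] := 2)
[col 1] pivot 4
  R2 -= 10*R1 → (0, 0, 3, 10)  (L[2][1] := 10)
  R3 -= 10*R1 → (0, 0, 8, 3)  (L[3][1] := 10)
[col 2] pivot 3
  R3 -= 10*R2 → (0, 0, 0, 2)  (L[3][2] := 10)

U[2][2] = 3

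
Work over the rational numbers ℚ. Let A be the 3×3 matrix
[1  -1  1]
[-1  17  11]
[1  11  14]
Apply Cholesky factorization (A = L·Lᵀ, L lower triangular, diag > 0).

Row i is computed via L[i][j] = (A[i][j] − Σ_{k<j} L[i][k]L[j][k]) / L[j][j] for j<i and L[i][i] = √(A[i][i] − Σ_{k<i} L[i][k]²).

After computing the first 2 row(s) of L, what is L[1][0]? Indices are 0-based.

Step 1: L[0][0] = √(1) = 1.
  L[1][0] = (-1) / L[0][0] = -1.
Step 2: L[1][1] = √(16) = 4.

L[1][0] = -1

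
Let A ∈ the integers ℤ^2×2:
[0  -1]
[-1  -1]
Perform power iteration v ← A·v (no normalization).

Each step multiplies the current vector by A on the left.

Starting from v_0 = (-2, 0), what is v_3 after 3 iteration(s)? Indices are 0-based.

v_0 = (-2, 0).
v_1 = A·v_0 = (0, 2).
v_2 = A·v_1 = (-2, -2).
v_3 = A·v_2 = (2, 4).

v_3 = (2, 4)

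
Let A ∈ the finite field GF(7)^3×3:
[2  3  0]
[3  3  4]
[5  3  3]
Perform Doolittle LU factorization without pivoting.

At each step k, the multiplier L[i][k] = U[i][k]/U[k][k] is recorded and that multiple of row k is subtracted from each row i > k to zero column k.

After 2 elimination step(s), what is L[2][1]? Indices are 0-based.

[col 0] pivot 2
  R1 -= 5*R0 → (0, 2, 4)  (L[1][0] := 5)
  R2 -= 6*R0 → (0, 6, 3)  (L[2][0] := 6)
[col 1] pivot 2
  R2 -= 3*R1 → (0, 0, 5)  (L[2][1] := 3)

L[2][1] = 3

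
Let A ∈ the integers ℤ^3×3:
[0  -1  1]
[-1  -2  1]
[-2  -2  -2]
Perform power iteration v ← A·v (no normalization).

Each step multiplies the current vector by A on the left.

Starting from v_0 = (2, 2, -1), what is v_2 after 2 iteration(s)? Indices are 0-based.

v_0 = (2, 2, -1).
v_1 = A·v_0 = (-3, -7, -6).
v_2 = A·v_1 = (1, 11, 32).

v_2 = (1, 11, 32)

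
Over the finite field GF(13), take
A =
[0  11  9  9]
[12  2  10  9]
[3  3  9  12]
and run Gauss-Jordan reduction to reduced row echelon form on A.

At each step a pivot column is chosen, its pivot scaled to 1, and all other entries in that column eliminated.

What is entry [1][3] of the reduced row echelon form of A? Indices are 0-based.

[1] R0 <-> R1
[1] R0 /= 12  ⇒  (1, 11, 3, 4)
     R2 -= 3·R0  ⇒  (0, 9, 0, 0)
[2] R1 /= 11  ⇒  (0, 1, 2, 2)
     R0 -= 11·R1  ⇒  (1, 0, 7, 8)
     R2 -= 9·R1  ⇒  (0, 0, 8, 8)
[3] R2 /= 8  ⇒  (0, 0, 1, 1)
     R0 -= 7·R2  ⇒  (1, 0, 0, 1)
     R1 -= 2·R2  ⇒  (0, 1, 0, 0)

M[1][3] = 0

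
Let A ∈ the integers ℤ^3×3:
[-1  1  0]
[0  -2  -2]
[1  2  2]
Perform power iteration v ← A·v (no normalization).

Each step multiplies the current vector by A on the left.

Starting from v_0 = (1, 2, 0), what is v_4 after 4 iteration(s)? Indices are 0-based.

v_4 = (-5, 10, -7)

v_0 = (1, 2, 0).
v_1 = A·v_0 = (1, -4, 5).
v_2 = A·v_1 = (-5, -2, 3).
v_3 = A·v_2 = (3, -2, -3).
v_4 = A·v_3 = (-5, 10, -7).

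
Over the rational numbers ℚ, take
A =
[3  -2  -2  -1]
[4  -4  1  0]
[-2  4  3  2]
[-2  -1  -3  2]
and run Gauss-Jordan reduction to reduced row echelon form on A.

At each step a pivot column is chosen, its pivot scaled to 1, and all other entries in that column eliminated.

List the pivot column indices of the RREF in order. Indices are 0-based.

[1] R0 /= 3  ⇒  (1, -2/3, -2/3, -1/3)
     R1 -= 4·R0  ⇒  (0, -4/3, 11/3, 4/3)
     R2 -= -2·R0  ⇒  (0, 8/3, 5/3, 4/3)
     R3 -= -2·R0  ⇒  (0, -7/3, -13/3, 4/3)
[2] R1 /= -4/3  ⇒  (0, 1, -11/4, -1)
     R0 -= -2/3·R1  ⇒  (1, 0, -5/2, -1)
     R2 -= 8/3·R1  ⇒  (0, 0, 9, 4)
     R3 -= -7/3·R1  ⇒  (0, 0, -43/4, -1)
[3] R2 /= 9  ⇒  (0, 0, 1, 4/9)
     R0 -= -5/2·R2  ⇒  (1, 0, 0, 1/9)
     R1 -= -11/4·R2  ⇒  (0, 1, 0, 2/9)
     R3 -= -43/4·R2  ⇒  (0, 0, 0, 34/9)
[4] R3 /= 34/9  ⇒  (0, 0, 0, 1)
     R0 -= 1/9·R3  ⇒  (1, 0, 0, 0)
     R1 -= 2/9·R3  ⇒  (0, 1, 0, 0)
     R2 -= 4/9·R3  ⇒  (0, 0, 1, 0)

pivot columns: 0, 1, 2, 3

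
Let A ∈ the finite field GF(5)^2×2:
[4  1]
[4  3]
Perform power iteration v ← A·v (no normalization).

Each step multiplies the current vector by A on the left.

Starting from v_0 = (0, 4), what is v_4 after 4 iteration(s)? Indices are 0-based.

v_0 = (0, 4).
v_1 = A·v_0 = (4, 2).
v_2 = A·v_1 = (3, 2).
v_3 = A·v_2 = (4, 3).
v_4 = A·v_3 = (4, 0).

v_4 = (4, 0)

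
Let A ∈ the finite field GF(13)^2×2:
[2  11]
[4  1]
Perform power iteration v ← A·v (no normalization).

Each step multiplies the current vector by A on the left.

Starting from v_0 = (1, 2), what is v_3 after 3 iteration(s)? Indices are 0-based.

v_0 = (1, 2).
v_1 = A·v_0 = (11, 6).
v_2 = A·v_1 = (10, 11).
v_3 = A·v_2 = (11, 12).

v_3 = (11, 12)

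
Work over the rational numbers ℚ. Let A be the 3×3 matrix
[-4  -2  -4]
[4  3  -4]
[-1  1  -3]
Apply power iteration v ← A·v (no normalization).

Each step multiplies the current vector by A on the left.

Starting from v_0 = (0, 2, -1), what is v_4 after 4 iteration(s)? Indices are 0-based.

v_4 = (-680, 50, -465)

v_0 = (0, 2, -1).
v_1 = A·v_0 = (0, 10, 5).
v_2 = A·v_1 = (-40, 10, -5).
v_3 = A·v_2 = (160, -110, 65).
v_4 = A·v_3 = (-680, 50, -465).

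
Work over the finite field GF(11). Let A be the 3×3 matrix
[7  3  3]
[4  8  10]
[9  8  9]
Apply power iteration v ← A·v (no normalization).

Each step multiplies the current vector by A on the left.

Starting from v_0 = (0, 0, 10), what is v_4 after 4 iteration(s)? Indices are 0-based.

v_0 = (0, 0, 10).
v_1 = A·v_0 = (8, 1, 2).
v_2 = A·v_1 = (10, 5, 10).
v_3 = A·v_2 = (5, 4, 0).
v_4 = A·v_3 = (3, 8, 0).

v_4 = (3, 8, 0)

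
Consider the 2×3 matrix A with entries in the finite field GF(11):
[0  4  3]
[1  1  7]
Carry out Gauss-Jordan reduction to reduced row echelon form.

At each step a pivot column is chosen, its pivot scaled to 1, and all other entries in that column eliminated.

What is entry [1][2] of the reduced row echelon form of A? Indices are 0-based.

M[1][2] = 9

[1] R0 <-> R1
[1] R0 /= 1  ⇒  (1, 1, 7)
[2] R1 /= 4  ⇒  (0, 1, 9)
     R0 -= 1·R1  ⇒  (1, 0, 9)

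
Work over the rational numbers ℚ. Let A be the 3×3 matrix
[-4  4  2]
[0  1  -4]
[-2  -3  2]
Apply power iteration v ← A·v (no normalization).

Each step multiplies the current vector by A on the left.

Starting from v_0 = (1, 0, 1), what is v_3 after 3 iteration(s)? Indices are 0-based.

v_3 = (48, -68, 60)

v_0 = (1, 0, 1).
v_1 = A·v_0 = (-2, -4, 0).
v_2 = A·v_1 = (-8, -4, 16).
v_3 = A·v_2 = (48, -68, 60).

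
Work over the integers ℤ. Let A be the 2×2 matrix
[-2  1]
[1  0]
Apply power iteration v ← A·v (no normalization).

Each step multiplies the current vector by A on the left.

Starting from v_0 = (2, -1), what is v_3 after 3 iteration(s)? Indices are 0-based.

v_3 = (-29, 12)

v_0 = (2, -1).
v_1 = A·v_0 = (-5, 2).
v_2 = A·v_1 = (12, -5).
v_3 = A·v_2 = (-29, 12).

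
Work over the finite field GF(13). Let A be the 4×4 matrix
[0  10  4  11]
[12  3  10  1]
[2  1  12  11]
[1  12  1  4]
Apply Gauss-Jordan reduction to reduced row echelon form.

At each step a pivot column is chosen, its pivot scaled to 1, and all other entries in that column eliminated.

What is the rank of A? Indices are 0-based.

rank = 4

step 1: exchange rows 0,1
step 1: normalize row 0 (÷12) = (1, 10, 3, 12)
  row 2: subtract 2×row0 = (0, 7, 6, 0)
  row 3: subtract 1×row0 = (0, 2, 11, 5)
step 2: normalize row 1 (÷10) = (0, 1, 3, 5)
  row 0: subtract 10×row1 = (1, 0, 12, 1)
  row 2: subtract 7×row1 = (0, 0, 11, 4)
  row 3: subtract 2×row1 = (0, 0, 5, 8)
step 3: normalize row 2 (÷11) = (0, 0, 1, 11)
  row 0: subtract 12×row2 = (1, 0, 0, 12)
  row 1: subtract 3×row2 = (0, 1, 0, 11)
  row 3: subtract 5×row2 = (0, 0, 0, 5)
step 4: normalize row 3 (÷5) = (0, 0, 0, 1)
  row 0: subtract 12×row3 = (1, 0, 0, 0)
  row 1: subtract 11×row3 = (0, 1, 0, 0)
  row 2: subtract 11×row3 = (0, 0, 1, 0)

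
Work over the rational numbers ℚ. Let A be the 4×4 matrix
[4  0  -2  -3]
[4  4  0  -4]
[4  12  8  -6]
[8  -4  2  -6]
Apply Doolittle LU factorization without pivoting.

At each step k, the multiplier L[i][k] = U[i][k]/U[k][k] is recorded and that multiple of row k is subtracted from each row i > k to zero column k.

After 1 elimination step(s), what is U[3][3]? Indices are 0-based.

U[3][3] = 0

k=0: U[0][0]=4
  eliminate (1,0): mult=1, new row 1: (0, 4, 2, -1); set L[1][0]=1
  eliminate (2,0): mult=1, new row 2: (0, 12, 10, -3); set L[2][0]=1
  eliminate (3,0): mult=2, new row 3: (0, -4, 6, 0); set L[3][0]=2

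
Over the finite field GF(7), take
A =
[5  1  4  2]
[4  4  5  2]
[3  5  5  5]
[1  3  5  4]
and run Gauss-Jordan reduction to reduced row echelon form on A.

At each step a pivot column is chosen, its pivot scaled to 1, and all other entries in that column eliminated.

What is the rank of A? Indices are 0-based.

rank = 4

step 1: normalize row 0 (÷5) = (1, 3, 5, 6)
  row 1: subtract 4×row0 = (0, 6, 6, 6)
  row 2: subtract 3×row0 = (0, 3, 4, 1)
  row 3: subtract 1×row0 = (0, 0, 0, 5)
step 2: normalize row 1 (÷6) = (0, 1, 1, 1)
  row 0: subtract 3×row1 = (1, 0, 2, 3)
  row 2: subtract 3×row1 = (0, 0, 1, 5)
step 3: normalize row 2 (÷1) = (0, 0, 1, 5)
  row 0: subtract 2×row2 = (1, 0, 0, 0)
  row 1: subtract 1×row2 = (0, 1, 0, 3)
step 4: normalize row 3 (÷5) = (0, 0, 0, 1)
  row 1: subtract 3×row3 = (0, 1, 0, 0)
  row 2: subtract 5×row3 = (0, 0, 1, 0)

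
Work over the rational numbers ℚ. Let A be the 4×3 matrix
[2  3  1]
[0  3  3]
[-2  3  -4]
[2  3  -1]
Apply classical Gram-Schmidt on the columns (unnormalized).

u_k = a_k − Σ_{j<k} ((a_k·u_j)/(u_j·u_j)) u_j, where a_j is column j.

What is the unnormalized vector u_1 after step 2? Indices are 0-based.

u_1 = (2, 3, 4, 2)

Step 1: u_0 = a_0 = (2, 0, -2, 2).
Step 2: u_1 = a_1 − (1/2)·u_0 = (2, 3, 4, 2).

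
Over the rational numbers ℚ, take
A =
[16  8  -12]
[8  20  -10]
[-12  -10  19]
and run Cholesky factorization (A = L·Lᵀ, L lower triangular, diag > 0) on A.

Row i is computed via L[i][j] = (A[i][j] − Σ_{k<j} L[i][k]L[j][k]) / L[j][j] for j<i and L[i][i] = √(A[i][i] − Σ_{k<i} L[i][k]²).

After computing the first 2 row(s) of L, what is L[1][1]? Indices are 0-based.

L[1][1] = 4

Step 1: L[0][0] = √(16) = 4.
  L[1][0] = (8) / L[0][0] = 2.
Step 2: L[1][1] = √(16) = 4.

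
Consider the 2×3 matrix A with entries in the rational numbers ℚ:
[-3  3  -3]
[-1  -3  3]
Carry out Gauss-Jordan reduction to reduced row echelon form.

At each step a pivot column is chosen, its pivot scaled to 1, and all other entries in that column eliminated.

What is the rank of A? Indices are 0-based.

[1] R0 /= -3  ⇒  (1, -1, 1)
     R1 -= -1·R0  ⇒  (0, -4, 4)
[2] R1 /= -4  ⇒  (0, 1, -1)
     R0 -= -1·R1  ⇒  (1, 0, 0)

rank = 2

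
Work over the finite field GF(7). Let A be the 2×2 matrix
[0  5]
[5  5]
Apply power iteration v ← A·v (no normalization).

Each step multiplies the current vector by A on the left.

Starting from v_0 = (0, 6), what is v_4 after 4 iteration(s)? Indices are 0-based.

v_0 = (0, 6).
v_1 = A·v_0 = (2, 2).
v_2 = A·v_1 = (3, 6).
v_3 = A·v_2 = (2, 3).
v_4 = A·v_3 = (1, 4).

v_4 = (1, 4)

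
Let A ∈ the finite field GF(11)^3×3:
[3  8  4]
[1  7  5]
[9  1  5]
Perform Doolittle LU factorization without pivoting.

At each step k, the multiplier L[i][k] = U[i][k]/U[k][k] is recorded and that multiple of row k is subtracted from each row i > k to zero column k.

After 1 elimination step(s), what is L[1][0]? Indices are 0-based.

L[1][0] = 4

Step 1: pivot at (0,0) is 3.
  row1 ← row1 − (4)·row0  ⇒  L[1][0]=4, U row1=(0, 8, 0)
  row2 ← row2 − (3)·row0  ⇒  L[2][0]=3, U row2=(0, 10, 4)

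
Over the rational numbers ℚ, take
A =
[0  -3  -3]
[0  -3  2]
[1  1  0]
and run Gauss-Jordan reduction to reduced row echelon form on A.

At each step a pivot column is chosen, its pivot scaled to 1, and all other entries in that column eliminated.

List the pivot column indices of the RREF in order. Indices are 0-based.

step 1: exchange rows 0,2
step 1: normalize row 0 (÷1) = (1, 1, 0)
step 2: normalize row 1 (÷-3) = (0, 1, -2/3)
  row 0: subtract 1×row1 = (1, 0, 2/3)
  row 2: subtract -3×row1 = (0, 0, -5)
step 3: normalize row 2 (÷-5) = (0, 0, 1)
  row 0: subtract 2/3×row2 = (1, 0, 0)
  row 1: subtract -2/3×row2 = (0, 1, 0)

pivot columns: 0, 1, 2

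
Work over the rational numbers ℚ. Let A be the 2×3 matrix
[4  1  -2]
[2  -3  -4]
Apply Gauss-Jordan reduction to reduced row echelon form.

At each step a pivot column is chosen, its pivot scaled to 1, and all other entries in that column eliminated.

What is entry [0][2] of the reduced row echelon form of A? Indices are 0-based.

[1] R0 /= 4  ⇒  (1, 1/4, -1/2)
     R1 -= 2·R0  ⇒  (0, -7/2, -3)
[2] R1 /= -7/2  ⇒  (0, 1, 6/7)
     R0 -= 1/4·R1  ⇒  (1, 0, -5/7)

M[0][2] = -5/7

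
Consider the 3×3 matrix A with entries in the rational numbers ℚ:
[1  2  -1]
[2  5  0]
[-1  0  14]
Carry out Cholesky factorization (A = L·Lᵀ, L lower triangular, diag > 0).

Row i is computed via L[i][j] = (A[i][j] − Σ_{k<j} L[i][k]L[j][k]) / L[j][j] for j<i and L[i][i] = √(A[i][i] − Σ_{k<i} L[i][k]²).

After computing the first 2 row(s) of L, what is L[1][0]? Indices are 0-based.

L[1][0] = 2

Step 1: L[0][0] = √(1) = 1.
  L[1][0] = (2) / L[0][0] = 2.
Step 2: L[1][1] = √(1) = 1.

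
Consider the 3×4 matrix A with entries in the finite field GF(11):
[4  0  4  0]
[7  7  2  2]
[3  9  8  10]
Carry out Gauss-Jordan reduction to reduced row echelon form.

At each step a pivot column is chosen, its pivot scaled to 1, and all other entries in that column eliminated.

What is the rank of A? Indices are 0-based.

rank = 3

pivot(0,0)=4: scale R0 → (1, 0, 1, 0)
  clear (1,0): R1 −= (7)R0 → (0, 7, 6, 2)
  clear (2,0): R2 −= (3)R0 → (0, 9, 5, 10)
pivot(1,1)=7: scale R1 → (0, 1, 4, 5)
  clear (2,1): R2 −= (9)R1 → (0, 0, 2, 9)
pivot(2,2)=2: scale R2 → (0, 0, 1, 10)
  clear (0,2): R0 −= (1)R2 → (1, 0, 0, 1)
  clear (1,2): R1 −= (4)R2 → (0, 1, 0, 9)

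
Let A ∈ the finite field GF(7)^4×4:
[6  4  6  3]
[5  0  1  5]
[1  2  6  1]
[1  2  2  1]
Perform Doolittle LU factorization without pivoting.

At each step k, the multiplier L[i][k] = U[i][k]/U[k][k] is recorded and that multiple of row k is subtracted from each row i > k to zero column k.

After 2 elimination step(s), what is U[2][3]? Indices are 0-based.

Step 1: pivot at (0,0) is 6.
  row1 ← row1 − (2)·row0  ⇒  L[1][0]=2, U row1=(0, 6, 3, 6)
  row2 ← row2 − (6)·row0  ⇒  L[2][0]=6, U row2=(0, 6, 5, 4)
  row3 ← row3 − (6)·row0  ⇒  L[3][0]=6, U row3=(0, 6, 1, 4)
Step 2: pivot at (1,1) is 6.
  row2 ← row2 − (1)·row1  ⇒  L[2][1]=1, U row2=(0, 0, 2, 5)
  row3 ← row3 − (1)·row1  ⇒  L[3][1]=1, U row3=(0, 0, 5, 5)

U[2][3] = 5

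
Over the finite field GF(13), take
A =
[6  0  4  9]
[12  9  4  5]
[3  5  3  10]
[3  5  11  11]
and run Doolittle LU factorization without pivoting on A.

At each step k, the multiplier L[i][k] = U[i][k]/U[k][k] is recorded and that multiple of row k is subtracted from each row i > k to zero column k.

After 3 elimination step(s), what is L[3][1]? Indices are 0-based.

Step 1: pivot at (0,0) is 6.
  row1 ← row1 − (2)·row0  ⇒  L[1][0]=2, U row1=(0, 9, 9, 0)
  row2 ← row2 − (7)·row0  ⇒  L[2][0]=7, U row2=(0, 5, 1, 12)
  row3 ← row3 − (7)·row0  ⇒  L[3][0]=7, U row3=(0, 5, 9, 0)
Step 2: pivot at (1,1) is 9.
  row2 ← row2 − (2)·row1  ⇒  L[2][1]=2, U row2=(0, 0, 9, 12)
  row3 ← row3 − (2)·row1  ⇒  L[3][1]=2, U row3=(0, 0, 4, 0)
Step 3: pivot at (2,2) is 9.
  row3 ← row3 − (12)·row2  ⇒  L[3][2]=12, U row3=(0, 0, 0, 12)

L[3][1] = 2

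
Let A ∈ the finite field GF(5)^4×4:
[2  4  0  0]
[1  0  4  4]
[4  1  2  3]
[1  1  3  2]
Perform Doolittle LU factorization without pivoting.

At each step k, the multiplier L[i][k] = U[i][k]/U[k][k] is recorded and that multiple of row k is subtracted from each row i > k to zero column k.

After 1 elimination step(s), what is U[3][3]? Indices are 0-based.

U[3][3] = 2

Step 1: pivot at (0,0) is 2.
  row1 ← row1 − (3)·row0  ⇒  L[1][0]=3, U row1=(0, 3, 4, 4)
  row2 ← row2 − (2)·row0  ⇒  L[2][0]=2, U row2=(0, 3, 2, 3)
  row3 ← row3 − (3)·row0  ⇒  L[3][0]=3, U row3=(0, 4, 3, 2)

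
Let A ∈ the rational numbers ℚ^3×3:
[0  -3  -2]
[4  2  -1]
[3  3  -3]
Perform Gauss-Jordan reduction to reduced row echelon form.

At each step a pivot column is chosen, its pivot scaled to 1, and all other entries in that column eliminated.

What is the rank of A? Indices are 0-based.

rank = 3

pivot(0,0): swap R0↔R1
pivot(0,0)=4: scale R0 → (1, 1/2, -1/4)
  clear (2,0): R2 −= (3)R0 → (0, 3/2, -9/4)
pivot(1,1)=-3: scale R1 → (0, 1, 2/3)
  clear (0,1): R0 −= (1/2)R1 → (1, 0, -7/12)
  clear (2,1): R2 −= (3/2)R1 → (0, 0, -13/4)
pivot(2,2)=-13/4: scale R2 → (0, 0, 1)
  clear (0,2): R0 −= (-7/12)R2 → (1, 0, 0)
  clear (1,2): R1 −= (2/3)R2 → (0, 1, 0)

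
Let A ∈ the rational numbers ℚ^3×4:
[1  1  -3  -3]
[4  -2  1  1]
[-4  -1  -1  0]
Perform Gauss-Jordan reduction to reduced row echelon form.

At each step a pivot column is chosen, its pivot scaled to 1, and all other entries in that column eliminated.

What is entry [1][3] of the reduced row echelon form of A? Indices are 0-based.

M[1][3] = -1/3

[1] R0 /= 1  ⇒  (1, 1, -3, -3)
     R1 -= 4·R0  ⇒  (0, -6, 13, 13)
     R2 -= -4·R0  ⇒  (0, 3, -13, -12)
[2] R1 /= -6  ⇒  (0, 1, -13/6, -13/6)
     R0 -= 1·R1  ⇒  (1, 0, -5/6, -5/6)
     R2 -= 3·R1  ⇒  (0, 0, -13/2, -11/2)
[3] R2 /= -13/2  ⇒  (0, 0, 1, 11/13)
     R0 -= -5/6·R2  ⇒  (1, 0, 0, -5/39)
     R1 -= -13/6·R2  ⇒  (0, 1, 0, -1/3)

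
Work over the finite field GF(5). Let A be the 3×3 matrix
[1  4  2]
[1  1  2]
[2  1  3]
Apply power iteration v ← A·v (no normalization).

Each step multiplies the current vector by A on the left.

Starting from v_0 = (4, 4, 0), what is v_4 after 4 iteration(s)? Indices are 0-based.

v_0 = (4, 4, 0).
v_1 = A·v_0 = (0, 3, 2).
v_2 = A·v_1 = (1, 2, 4).
v_3 = A·v_2 = (2, 1, 1).
v_4 = A·v_3 = (3, 0, 3).

v_4 = (3, 0, 3)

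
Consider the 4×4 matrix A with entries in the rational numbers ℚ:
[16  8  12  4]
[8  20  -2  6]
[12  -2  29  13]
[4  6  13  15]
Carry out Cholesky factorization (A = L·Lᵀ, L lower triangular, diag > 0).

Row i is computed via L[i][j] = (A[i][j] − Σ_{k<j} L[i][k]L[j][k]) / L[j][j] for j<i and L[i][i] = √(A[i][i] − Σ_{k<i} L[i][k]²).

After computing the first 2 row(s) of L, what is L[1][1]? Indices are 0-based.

L[1][1] = 4

Step 1: L[0][0] = √(16) = 4.
  L[1][0] = (8) / L[0][0] = 2.
Step 2: L[1][1] = √(16) = 4.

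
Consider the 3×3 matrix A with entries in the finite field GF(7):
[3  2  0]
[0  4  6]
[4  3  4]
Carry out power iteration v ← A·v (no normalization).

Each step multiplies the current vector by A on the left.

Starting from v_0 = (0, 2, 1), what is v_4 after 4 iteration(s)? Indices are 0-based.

v_4 = (3, 4, 2)

v_0 = (0, 2, 1).
v_1 = A·v_0 = (4, 0, 3).
v_2 = A·v_1 = (5, 4, 0).
v_3 = A·v_2 = (2, 2, 4).
v_4 = A·v_3 = (3, 4, 2).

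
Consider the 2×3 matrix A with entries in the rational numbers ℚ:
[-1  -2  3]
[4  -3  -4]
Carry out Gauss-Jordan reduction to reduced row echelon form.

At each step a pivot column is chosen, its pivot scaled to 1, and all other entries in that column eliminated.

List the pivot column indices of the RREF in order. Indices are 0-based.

pivot columns: 0, 1

[1] R0 /= -1  ⇒  (1, 2, -3)
     R1 -= 4·R0  ⇒  (0, -11, 8)
[2] R1 /= -11  ⇒  (0, 1, -8/11)
     R0 -= 2·R1  ⇒  (1, 0, -17/11)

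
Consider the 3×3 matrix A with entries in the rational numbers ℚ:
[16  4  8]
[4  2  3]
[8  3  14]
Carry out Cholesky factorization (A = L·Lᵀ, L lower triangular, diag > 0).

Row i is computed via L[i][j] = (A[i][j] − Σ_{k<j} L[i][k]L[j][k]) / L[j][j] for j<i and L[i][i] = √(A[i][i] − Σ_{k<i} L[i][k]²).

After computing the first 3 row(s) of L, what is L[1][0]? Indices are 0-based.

L[1][0] = 1

Step 1: L[0][0] = √(16) = 4.
  L[1][0] = (4) / L[0][0] = 1.
Step 2: L[1][1] = √(1) = 1.
  L[2][0] = (8) / L[0][0] = 2.
  L[2][1] = (1) / L[1][1] = 1.
Step 3: L[2][2] = √(9) = 3.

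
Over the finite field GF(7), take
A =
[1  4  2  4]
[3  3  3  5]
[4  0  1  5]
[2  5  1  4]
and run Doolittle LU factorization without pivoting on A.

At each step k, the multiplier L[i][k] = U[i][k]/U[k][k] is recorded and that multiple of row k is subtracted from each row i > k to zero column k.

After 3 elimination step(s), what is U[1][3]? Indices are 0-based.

k=0: U[0][0]=1
  eliminate (1,0): mult=3, new row 1: (0, 5, 4, 0); set L[1][0]=3
  eliminate (2,0): mult=4, new row 2: (0, 5, 0, 3); set L[2][0]=4
  eliminate (3,0): mult=2, new row 3: (0, 4, 4, 3); set L[3][0]=2
k=1: U[1][1]=5
  eliminate (2,1): mult=1, new row 2: (0, 0, 3, 3); set L[2][1]=1
  eliminate (3,1): mult=5, new row 3: (0, 0, 5, 3); set L[3][1]=5
k=2: U[2][2]=3
  eliminate (3,2): mult=4, new row 3: (0, 0, 0, 5); set L[3][2]=4

U[1][3] = 0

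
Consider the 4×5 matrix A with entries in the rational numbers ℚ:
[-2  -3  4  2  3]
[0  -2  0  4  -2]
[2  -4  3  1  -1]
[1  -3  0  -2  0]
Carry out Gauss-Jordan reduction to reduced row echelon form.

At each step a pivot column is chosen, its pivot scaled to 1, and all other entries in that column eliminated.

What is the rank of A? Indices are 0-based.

rank = 4

[1] R0 /= -2  ⇒  (1, 3/2, -2, -1, -3/2)
     R2 -= 2·R0  ⇒  (0, -7, 7, 3, 2)
     R3 -= 1·R0  ⇒  (0, -9/2, 2, -1, 3/2)
[2] R1 /= -2  ⇒  (0, 1, 0, -2, 1)
     R0 -= 3/2·R1  ⇒  (1, 0, -2, 2, -3)
     R2 -= -7·R1  ⇒  (0, 0, 7, -11, 9)
     R3 -= -9/2·R1  ⇒  (0, 0, 2, -10, 6)
[3] R2 /= 7  ⇒  (0, 0, 1, -11/7, 9/7)
     R0 -= -2·R2  ⇒  (1, 0, 0, -8/7, -3/7)
     R3 -= 2·R2  ⇒  (0, 0, 0, -48/7, 24/7)
[4] R3 /= -48/7  ⇒  (0, 0, 0, 1, -1/2)
     R0 -= -8/7·R3  ⇒  (1, 0, 0, 0, -1)
     R1 -= -2·R3  ⇒  (0, 1, 0, 0, 0)
     R2 -= -11/7·R3  ⇒  (0, 0, 1, 0, 1/2)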